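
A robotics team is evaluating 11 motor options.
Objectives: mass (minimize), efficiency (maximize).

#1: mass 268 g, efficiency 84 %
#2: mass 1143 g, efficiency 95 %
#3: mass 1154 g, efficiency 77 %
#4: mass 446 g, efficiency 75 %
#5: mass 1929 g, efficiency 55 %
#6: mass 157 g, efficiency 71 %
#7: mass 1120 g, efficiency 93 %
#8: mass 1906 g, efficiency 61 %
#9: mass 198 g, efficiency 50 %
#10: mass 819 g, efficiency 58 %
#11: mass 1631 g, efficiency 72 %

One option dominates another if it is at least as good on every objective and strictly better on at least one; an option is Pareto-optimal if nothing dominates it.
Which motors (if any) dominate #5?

#1: mass 268≤1929, efficiency 84≥55 — dominates #5.
#2: mass 1143≤1929, efficiency 95≥55 — dominates #5.
#3: mass 1154≤1929, efficiency 77≥55 — dominates #5.
#4: mass 446≤1929, efficiency 75≥55 — dominates #5.
#6: mass 157≤1929, efficiency 71≥55 — dominates #5.
#7: mass 1120≤1929, efficiency 93≥55 — dominates #5.
#8: mass 1906≤1929, efficiency 61≥55 — dominates #5.
#10: mass 819≤1929, efficiency 58≥55 — dominates #5.
#11: mass 1631≤1929, efficiency 72≥55 — dominates #5.
Others (#9) are each worse than #5 on at least one objective.

#1, #2, #3, #4, #6, #7, #8, #10, #11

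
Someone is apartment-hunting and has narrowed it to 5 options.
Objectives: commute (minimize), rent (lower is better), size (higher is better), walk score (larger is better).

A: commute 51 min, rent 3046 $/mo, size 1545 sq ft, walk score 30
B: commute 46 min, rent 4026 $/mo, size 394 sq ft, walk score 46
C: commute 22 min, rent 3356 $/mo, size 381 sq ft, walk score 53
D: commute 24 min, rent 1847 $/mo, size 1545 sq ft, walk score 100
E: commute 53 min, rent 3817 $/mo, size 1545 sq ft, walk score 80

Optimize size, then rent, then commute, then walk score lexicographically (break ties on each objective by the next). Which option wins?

First maximize size: best is 1545, kept {A, D, E}.
Then minimize rent: best is 1847, kept {D}.

D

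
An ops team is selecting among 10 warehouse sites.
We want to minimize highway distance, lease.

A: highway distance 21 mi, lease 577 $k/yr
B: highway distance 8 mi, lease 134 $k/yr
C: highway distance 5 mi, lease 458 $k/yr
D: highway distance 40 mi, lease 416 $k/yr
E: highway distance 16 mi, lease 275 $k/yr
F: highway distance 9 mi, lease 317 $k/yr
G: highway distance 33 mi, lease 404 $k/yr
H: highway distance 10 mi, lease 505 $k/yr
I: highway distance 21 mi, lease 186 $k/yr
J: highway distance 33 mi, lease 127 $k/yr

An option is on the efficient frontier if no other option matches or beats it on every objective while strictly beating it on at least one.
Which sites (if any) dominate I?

B

B: highway distance 8≤21, lease 134≤186 — dominates I.
Others (A, C, D, E, F, G, H, J) are each worse than I on at least one objective.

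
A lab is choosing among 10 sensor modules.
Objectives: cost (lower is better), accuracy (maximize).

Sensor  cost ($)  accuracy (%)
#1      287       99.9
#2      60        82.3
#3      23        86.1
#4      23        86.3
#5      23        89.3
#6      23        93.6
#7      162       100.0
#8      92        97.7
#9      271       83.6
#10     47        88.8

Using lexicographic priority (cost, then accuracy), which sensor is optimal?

#6

First minimize cost: best is 23, kept {#3, #4, #5, #6}.
Then maximize accuracy: best is 93.6, kept {#6}.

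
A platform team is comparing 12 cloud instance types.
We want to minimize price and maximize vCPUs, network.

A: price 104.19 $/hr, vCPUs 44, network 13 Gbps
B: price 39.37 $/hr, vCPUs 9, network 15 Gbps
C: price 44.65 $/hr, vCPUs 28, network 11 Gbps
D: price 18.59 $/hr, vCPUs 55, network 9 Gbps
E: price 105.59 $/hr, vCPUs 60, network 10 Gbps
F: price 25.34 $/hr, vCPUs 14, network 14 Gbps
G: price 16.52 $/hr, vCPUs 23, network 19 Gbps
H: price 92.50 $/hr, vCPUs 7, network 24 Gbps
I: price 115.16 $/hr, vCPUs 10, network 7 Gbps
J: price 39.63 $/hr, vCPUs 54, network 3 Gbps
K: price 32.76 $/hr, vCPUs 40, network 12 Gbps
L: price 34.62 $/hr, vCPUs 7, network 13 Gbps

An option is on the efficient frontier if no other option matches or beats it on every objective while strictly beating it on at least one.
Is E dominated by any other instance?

A: worse on vCPUs (44 vs 60).
B: worse on vCPUs (9 vs 60).
C: worse on vCPUs (28 vs 60).
D: worse on vCPUs (55 vs 60).
F: worse on vCPUs (14 vs 60).
G: worse on vCPUs (23 vs 60).
H: worse on vCPUs (7 vs 60).
I: worse on price (115.16 vs 105.59).
J: worse on vCPUs (54 vs 60).
K: worse on vCPUs (40 vs 60).
L: worse on vCPUs (7 vs 60).
No option is at least as good as E on every objective and strictly better on one.

No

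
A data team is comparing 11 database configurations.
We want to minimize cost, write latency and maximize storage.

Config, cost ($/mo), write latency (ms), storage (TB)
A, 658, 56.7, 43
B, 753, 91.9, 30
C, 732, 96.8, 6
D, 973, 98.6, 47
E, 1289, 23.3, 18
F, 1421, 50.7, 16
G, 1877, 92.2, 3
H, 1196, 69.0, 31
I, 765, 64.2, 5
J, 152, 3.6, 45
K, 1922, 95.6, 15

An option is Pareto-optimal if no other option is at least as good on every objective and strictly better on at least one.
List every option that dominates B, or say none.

A, J

A: cost 658≤753, write latency 56.7≤91.9, storage 43≥30 — dominates B.
J: cost 152≤753, write latency 3.6≤91.9, storage 45≥30 — dominates B.
Others (C, D, E, F, G, H, I, K) are each worse than B on at least one objective.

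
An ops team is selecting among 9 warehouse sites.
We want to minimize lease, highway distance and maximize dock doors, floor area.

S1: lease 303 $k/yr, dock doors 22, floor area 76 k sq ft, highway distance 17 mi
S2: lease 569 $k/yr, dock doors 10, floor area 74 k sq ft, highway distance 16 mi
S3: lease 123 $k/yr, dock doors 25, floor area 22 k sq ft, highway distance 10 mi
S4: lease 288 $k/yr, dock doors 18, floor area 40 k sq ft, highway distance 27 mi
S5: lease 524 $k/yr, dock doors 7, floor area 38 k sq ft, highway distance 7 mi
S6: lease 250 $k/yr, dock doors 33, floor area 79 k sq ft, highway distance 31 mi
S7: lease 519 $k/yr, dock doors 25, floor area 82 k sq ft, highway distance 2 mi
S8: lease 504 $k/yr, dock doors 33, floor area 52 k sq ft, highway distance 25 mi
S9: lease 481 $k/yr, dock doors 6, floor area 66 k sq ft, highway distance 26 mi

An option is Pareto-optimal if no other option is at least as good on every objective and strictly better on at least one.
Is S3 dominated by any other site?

S1: worse on lease (303 vs 123).
S2: worse on lease (569 vs 123).
S4: worse on lease (288 vs 123).
S5: worse on lease (524 vs 123).
S6: worse on lease (250 vs 123).
S7: worse on lease (519 vs 123).
S8: worse on lease (504 vs 123).
S9: worse on lease (481 vs 123).
No option is at least as good as S3 on every objective and strictly better on one.

No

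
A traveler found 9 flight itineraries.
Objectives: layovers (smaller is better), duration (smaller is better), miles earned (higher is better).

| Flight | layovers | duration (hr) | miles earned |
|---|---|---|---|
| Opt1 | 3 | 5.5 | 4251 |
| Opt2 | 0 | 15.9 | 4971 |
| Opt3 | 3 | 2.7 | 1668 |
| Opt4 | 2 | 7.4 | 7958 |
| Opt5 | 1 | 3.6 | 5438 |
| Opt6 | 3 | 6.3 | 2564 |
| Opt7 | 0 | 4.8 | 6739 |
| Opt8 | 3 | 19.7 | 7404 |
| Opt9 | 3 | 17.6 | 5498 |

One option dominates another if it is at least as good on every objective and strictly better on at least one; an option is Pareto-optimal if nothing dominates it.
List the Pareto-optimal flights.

Opt3, Opt4, Opt5, Opt7

Opt1: dominated by Opt5 (layovers 1≤3, duration 3.6≤5.5, miles earned 5438≥4251).
Opt2: dominated by Opt7 (layovers 0≤0, duration 4.8≤15.9, miles earned 6739≥4971).
Opt3: not dominated (best duration).
Opt4: not dominated (best miles earned).
Opt5: not dominated.
Opt6: dominated by Opt1 (layovers 3≤3, duration 5.5≤6.3, miles earned 4251≥2564).
Opt7: not dominated.
Opt8: dominated by Opt4 (layovers 2≤3, duration 7.4≤19.7, miles earned 7958≥7404).
Opt9: dominated by Opt4 (layovers 2≤3, duration 7.4≤17.6, miles earned 7958≥5498).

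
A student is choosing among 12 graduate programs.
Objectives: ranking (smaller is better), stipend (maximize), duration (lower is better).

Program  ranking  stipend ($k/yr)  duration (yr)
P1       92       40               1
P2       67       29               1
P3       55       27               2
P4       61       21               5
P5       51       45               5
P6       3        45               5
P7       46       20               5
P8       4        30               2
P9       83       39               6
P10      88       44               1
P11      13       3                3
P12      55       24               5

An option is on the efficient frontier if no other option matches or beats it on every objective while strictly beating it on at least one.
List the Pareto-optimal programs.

P2, P6, P8, P10

P1: dominated by P10 (ranking 88≤92, stipend 44≥40, duration 1≤1).
P2: not dominated.
P3: dominated by P8 (ranking 4≤55, stipend 30≥27, duration 2≤2).
P4: dominated by P3 (ranking 55≤61, stipend 27≥21, duration 2≤5).
P5: dominated by P6 (ranking 3≤51, stipend 45≥45, duration 5≤5).
P6: not dominated (best ranking).
P7: dominated by P6 (ranking 3≤46, stipend 45≥20, duration 5≤5).
P8: not dominated.
P9: dominated by P5 (ranking 51≤83, stipend 45≥39, duration 5≤6).
P10: not dominated.
P11: dominated by P8 (ranking 4≤13, stipend 30≥3, duration 2≤3).
P12: dominated by P3 (ranking 55≤55, stipend 27≥24, duration 2≤5).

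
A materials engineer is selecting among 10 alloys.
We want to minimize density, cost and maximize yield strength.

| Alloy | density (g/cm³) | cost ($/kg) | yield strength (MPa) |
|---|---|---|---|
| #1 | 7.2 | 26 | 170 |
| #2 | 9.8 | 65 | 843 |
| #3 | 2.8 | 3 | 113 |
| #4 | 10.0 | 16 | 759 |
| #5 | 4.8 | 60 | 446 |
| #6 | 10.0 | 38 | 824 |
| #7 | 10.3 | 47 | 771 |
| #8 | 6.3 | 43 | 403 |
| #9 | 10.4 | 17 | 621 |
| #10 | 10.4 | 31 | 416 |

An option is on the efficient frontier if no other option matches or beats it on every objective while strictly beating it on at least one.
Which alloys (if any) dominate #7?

#6: density 10.0≤10.3, cost 38≤47, yield strength 824≥771 — dominates #7.
Others (#1, #2, #3, #4, #5, #8, #9, #10) are each worse than #7 on at least one objective.

#6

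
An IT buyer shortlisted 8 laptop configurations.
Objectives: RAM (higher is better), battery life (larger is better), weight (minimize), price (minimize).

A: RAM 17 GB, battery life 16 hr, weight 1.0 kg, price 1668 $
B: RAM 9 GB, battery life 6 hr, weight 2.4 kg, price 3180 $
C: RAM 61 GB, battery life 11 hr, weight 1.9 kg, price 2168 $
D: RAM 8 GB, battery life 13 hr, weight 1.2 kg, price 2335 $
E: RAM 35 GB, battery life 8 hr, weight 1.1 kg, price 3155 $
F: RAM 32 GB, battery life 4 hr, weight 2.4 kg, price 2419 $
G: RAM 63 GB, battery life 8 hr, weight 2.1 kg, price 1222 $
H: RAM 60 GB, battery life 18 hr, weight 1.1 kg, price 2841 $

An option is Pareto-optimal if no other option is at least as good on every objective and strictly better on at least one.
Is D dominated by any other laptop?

Yes

A vs D: RAM 17≥8, battery life 16≥13, weight 1.0≤1.2, price 1668≤2335 — A is at least as good on every objective and strictly better on at least one, so A dominates D.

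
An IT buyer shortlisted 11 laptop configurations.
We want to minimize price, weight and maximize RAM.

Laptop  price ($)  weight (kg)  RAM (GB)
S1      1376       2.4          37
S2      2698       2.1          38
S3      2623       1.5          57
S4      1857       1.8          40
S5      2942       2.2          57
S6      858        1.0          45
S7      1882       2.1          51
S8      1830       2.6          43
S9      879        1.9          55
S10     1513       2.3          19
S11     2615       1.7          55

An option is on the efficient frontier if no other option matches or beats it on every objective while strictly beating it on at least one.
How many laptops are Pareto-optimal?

S1: dominated by S6 (price 858≤1376, weight 1.0≤2.4, RAM 45≥37).
S2: dominated by S3 (price 2623≤2698, weight 1.5≤2.1, RAM 57≥38).
S3: not dominated.
S4: dominated by S6 (price 858≤1857, weight 1.0≤1.8, RAM 45≥40).
S5: dominated by S3 (price 2623≤2942, weight 1.5≤2.2, RAM 57≥57).
S6: not dominated (best price).
S7: dominated by S9 (price 879≤1882, weight 1.9≤2.1, RAM 55≥51).
S8: dominated by S6 (price 858≤1830, weight 1.0≤2.6, RAM 45≥43).
S9: not dominated.
S10: dominated by S6 (price 858≤1513, weight 1.0≤2.3, RAM 45≥19).
S11: not dominated.
Pareto-optimal: S3, S6, S9, S11 → 4.

4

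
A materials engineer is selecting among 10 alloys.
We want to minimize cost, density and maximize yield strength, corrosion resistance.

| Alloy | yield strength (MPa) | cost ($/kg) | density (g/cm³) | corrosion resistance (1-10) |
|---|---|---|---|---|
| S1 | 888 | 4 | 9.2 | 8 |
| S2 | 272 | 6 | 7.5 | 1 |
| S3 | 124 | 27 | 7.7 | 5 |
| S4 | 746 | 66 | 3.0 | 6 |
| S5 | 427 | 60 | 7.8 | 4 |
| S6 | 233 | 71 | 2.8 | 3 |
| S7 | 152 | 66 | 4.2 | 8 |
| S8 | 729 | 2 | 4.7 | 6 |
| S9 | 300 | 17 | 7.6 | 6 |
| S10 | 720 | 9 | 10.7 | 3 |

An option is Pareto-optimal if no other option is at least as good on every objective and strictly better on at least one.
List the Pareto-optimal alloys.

S1: not dominated (best yield strength).
S2: dominated by S8 (yield strength 729≥272, cost 2≤6, density 4.7≤7.5, corrosion resistance 6≥1).
S3: dominated by S8 (yield strength 729≥124, cost 2≤27, density 4.7≤7.7, corrosion resistance 6≥5).
S4: not dominated.
S5: dominated by S8 (yield strength 729≥427, cost 2≤60, density 4.7≤7.8, corrosion resistance 6≥4).
S6: not dominated (best density).
S7: not dominated.
S8: not dominated (best cost).
S9: dominated by S8 (yield strength 729≥300, cost 2≤17, density 4.7≤7.6, corrosion resistance 6≥6).
S10: dominated by S1 (yield strength 888≥720, cost 4≤9, density 9.2≤10.7, corrosion resistance 8≥3).

S1, S4, S6, S7, S8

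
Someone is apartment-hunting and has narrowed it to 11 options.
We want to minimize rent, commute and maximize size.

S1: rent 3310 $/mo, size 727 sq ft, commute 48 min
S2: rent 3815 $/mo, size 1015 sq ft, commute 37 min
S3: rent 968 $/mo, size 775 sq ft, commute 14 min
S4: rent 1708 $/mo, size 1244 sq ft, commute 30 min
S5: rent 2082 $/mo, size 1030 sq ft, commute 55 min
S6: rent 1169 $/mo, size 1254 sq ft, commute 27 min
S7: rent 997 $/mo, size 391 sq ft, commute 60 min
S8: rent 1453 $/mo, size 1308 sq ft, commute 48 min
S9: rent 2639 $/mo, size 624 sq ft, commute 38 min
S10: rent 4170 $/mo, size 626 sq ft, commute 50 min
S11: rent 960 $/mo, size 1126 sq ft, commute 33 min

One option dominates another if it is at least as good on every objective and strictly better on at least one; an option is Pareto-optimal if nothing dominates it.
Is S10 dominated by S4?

S4 vs S10: rent 1708≤4170, size 1244≥626, commute 30≤50 — S4 is at least as good on every objective with at least one strict improvement.

Yes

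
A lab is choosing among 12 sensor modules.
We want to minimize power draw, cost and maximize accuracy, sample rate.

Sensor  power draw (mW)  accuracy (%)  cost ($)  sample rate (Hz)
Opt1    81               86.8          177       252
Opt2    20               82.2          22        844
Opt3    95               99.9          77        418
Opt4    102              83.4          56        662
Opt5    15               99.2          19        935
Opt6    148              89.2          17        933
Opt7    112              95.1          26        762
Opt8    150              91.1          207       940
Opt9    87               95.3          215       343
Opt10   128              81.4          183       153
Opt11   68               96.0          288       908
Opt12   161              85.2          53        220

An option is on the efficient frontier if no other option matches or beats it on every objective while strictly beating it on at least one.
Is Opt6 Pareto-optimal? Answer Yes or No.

Yes

Opt1: worse on accuracy (86.8 vs 89.2).
Opt2: worse on accuracy (82.2 vs 89.2).
Opt3: worse on cost (77 vs 17).
Opt4: worse on accuracy (83.4 vs 89.2).
Opt5: worse on cost (19 vs 17).
Opt7: worse on cost (26 vs 17).
Opt8: worse on power draw (150 vs 148).
Opt9: worse on cost (215 vs 17).
Opt10: worse on accuracy (81.4 vs 89.2).
Opt11: worse on cost (288 vs 17).
Opt12: worse on power draw (161 vs 148).
No option is at least as good as Opt6 on every objective and strictly better on one.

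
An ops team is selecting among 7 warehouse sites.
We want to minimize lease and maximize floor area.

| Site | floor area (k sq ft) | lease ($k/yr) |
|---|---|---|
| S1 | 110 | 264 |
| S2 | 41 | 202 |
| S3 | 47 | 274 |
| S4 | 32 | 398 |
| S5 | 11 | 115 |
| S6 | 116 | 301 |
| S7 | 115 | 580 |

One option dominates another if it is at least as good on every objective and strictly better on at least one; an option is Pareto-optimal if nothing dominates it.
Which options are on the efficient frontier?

S1: not dominated.
S2: not dominated.
S3: dominated by S1 (floor area 110≥47, lease 264≤274).
S4: dominated by S1 (floor area 110≥32, lease 264≤398).
S5: not dominated (best lease).
S6: not dominated (best floor area).
S7: dominated by S6 (floor area 116≥115, lease 301≤580).

S1, S2, S5, S6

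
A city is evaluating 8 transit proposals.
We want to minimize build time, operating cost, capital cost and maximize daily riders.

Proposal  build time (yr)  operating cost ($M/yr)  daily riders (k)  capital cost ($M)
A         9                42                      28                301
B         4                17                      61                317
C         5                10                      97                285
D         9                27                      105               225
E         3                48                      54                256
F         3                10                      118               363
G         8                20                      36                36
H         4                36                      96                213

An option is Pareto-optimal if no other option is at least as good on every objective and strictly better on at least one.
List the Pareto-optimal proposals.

A: dominated by C (build time 5≤9, operating cost 10≤42, daily riders 97≥28, capital cost 285≤301).
B: not dominated.
C: not dominated.
D: not dominated.
E: not dominated.
F: not dominated (best daily riders).
G: not dominated (best capital cost).
H: not dominated.

B, C, D, E, F, G, H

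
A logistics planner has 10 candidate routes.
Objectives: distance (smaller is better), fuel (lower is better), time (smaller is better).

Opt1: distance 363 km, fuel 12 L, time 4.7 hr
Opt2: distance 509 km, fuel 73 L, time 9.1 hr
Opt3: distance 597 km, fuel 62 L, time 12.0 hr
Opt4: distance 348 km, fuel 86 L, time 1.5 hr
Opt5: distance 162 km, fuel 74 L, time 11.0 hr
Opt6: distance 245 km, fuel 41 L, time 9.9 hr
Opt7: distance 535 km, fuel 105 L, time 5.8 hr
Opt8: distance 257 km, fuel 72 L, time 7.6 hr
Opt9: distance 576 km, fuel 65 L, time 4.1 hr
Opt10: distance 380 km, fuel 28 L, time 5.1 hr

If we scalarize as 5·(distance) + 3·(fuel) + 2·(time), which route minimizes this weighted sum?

Opt1: 5·363 + 3·12 + 2·4.7 = 1860.4
Opt2: 5·509 + 3·73 + 2·9.1 = 2782.2
Opt3: 5·597 + 3·62 + 2·12.0 = 3195.0
Opt4: 5·348 + 3·86 + 2·1.5 = 2001.0
Opt5: 5·162 + 3·74 + 2·11.0 = 1054.0
Opt6: 5·245 + 3·41 + 2·9.9 = 1367.8
Opt7: 5·535 + 3·105 + 2·5.8 = 3001.6
Opt8: 5·257 + 3·72 + 2·7.6 = 1516.2
Opt9: 5·576 + 3·65 + 2·4.1 = 3083.2
Opt10: 5·380 + 3·28 + 2·5.1 = 1994.2
Lowest: Opt5 at 1054.0.

Opt5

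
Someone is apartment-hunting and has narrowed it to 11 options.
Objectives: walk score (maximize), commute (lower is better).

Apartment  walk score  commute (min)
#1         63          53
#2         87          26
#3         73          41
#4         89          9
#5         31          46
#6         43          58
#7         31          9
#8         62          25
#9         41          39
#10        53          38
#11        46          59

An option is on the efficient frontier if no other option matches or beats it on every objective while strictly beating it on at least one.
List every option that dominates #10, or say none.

#2: walk score 87≥53, commute 26≤38 — dominates #10.
#4: walk score 89≥53, commute 9≤38 — dominates #10.
#8: walk score 62≥53, commute 25≤38 — dominates #10.
Others (#1, #3, #5, #6, #7, #9, #11) are each worse than #10 on at least one objective.

#2, #4, #8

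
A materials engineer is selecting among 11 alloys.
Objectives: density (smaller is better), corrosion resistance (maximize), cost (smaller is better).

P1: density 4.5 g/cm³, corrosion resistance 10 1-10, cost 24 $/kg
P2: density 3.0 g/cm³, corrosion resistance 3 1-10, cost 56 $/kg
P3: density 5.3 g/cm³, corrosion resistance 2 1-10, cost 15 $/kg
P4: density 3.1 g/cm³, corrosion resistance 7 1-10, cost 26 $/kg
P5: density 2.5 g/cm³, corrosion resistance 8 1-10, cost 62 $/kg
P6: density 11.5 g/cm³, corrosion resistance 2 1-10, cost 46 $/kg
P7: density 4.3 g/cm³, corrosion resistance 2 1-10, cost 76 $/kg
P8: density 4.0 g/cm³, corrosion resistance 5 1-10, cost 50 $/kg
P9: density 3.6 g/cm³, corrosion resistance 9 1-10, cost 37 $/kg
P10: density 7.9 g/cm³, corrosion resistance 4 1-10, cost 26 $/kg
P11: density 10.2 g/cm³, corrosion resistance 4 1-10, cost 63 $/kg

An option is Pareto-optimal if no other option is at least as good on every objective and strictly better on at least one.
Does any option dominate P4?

P1: worse on density (4.5 vs 3.1).
P2: worse on corrosion resistance (3 vs 7).
P3: worse on density (5.3 vs 3.1).
P5: worse on cost (62 vs 26).
P6: worse on density (11.5 vs 3.1).
P7: worse on density (4.3 vs 3.1).
P8: worse on density (4.0 vs 3.1).
P9: worse on density (3.6 vs 3.1).
P10: worse on density (7.9 vs 3.1).
P11: worse on density (10.2 vs 3.1).
No option is at least as good as P4 on every objective and strictly better on one.

No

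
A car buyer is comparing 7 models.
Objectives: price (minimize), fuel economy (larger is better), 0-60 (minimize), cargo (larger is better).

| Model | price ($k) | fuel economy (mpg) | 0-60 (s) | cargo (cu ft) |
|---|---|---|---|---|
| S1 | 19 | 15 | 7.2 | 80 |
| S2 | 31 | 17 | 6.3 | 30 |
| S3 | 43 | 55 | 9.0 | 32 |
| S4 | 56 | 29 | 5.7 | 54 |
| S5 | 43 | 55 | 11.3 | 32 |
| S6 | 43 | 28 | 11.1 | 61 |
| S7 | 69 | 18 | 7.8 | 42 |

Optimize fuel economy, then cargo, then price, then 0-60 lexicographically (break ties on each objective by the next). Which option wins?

S3

First maximize fuel economy: best is 55, kept {S3, S5}.
Then maximize cargo: best is 32, kept {S3, S5}.
Then minimize price: best is 43, kept {S3, S5}.
Then minimize 0-60: best is 9.0, kept {S3}.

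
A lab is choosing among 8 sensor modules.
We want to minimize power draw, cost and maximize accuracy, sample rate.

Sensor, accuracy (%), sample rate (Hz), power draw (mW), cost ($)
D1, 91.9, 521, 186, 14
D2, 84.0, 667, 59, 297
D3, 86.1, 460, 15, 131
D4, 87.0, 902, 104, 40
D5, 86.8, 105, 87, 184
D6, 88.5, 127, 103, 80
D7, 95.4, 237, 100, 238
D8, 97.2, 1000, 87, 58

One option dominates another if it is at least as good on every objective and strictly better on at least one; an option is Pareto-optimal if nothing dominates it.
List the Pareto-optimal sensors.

D1: not dominated (best cost).
D2: not dominated.
D3: not dominated (best power draw).
D4: not dominated.
D5: dominated by D8 (accuracy 97.2≥86.8, sample rate 1000≥105, power draw 87≤87, cost 58≤184).
D6: dominated by D8 (accuracy 97.2≥88.5, sample rate 1000≥127, power draw 87≤103, cost 58≤80).
D7: dominated by D8 (accuracy 97.2≥95.4, sample rate 1000≥237, power draw 87≤100, cost 58≤238).
D8: not dominated (best accuracy).

D1, D2, D3, D4, D8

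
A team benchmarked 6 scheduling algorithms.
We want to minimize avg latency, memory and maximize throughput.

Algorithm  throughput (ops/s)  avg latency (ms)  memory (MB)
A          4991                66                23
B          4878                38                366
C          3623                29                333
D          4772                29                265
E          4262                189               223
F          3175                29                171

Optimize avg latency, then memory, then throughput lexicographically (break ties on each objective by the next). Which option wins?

First minimize avg latency: best is 29, kept {C, D, F}.
Then minimize memory: best is 171, kept {F}.

F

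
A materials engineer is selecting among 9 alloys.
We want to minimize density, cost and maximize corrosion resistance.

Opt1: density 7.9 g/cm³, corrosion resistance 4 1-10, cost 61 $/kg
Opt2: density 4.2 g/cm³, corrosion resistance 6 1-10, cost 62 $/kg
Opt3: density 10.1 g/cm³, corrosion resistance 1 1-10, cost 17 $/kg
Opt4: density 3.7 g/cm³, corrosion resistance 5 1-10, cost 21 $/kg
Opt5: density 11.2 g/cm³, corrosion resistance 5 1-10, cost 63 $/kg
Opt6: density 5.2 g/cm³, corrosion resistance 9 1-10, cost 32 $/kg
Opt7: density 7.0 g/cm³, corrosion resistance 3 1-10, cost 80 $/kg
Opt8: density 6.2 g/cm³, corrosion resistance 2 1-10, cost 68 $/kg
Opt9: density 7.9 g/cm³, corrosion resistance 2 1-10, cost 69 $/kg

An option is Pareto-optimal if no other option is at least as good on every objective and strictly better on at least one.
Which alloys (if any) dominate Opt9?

Opt1: density 7.9≤7.9, corrosion resistance 4≥2, cost 61≤69 — dominates Opt9.
Opt2: density 4.2≤7.9, corrosion resistance 6≥2, cost 62≤69 — dominates Opt9.
Opt4: density 3.7≤7.9, corrosion resistance 5≥2, cost 21≤69 — dominates Opt9.
Opt6: density 5.2≤7.9, corrosion resistance 9≥2, cost 32≤69 — dominates Opt9.
Opt8: density 6.2≤7.9, corrosion resistance 2≥2, cost 68≤69 — dominates Opt9.
Others (Opt3, Opt5, Opt7) are each worse than Opt9 on at least one objective.

Opt1, Opt2, Opt4, Opt6, Opt8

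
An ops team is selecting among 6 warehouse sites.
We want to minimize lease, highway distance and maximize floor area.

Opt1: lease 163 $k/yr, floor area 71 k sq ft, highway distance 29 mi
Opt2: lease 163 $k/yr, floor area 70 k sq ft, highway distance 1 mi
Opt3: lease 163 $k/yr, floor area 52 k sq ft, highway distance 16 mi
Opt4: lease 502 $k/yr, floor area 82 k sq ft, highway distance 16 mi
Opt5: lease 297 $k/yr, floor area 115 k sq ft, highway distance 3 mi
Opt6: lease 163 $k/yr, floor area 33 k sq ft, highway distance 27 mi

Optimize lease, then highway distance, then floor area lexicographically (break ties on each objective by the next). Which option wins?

First minimize lease: best is 163, kept {Opt1, Opt2, Opt3, Opt6}.
Then minimize highway distance: best is 1, kept {Opt2}.

Opt2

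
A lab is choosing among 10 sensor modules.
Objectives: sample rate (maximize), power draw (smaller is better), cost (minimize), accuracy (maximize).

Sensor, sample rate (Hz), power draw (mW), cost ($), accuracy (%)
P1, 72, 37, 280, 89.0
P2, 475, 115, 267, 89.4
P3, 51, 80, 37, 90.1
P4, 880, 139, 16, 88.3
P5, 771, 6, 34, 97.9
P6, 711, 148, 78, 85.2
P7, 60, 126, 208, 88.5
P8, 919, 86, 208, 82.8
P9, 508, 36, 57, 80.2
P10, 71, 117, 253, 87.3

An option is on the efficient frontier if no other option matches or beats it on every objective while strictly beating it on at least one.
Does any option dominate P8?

No

P1: worse on sample rate (72 vs 919).
P2: worse on sample rate (475 vs 919).
P3: worse on sample rate (51 vs 919).
P4: worse on sample rate (880 vs 919).
P5: worse on sample rate (771 vs 919).
P6: worse on sample rate (711 vs 919).
P7: worse on sample rate (60 vs 919).
P9: worse on sample rate (508 vs 919).
P10: worse on sample rate (71 vs 919).
No option is at least as good as P8 on every objective and strictly better on one.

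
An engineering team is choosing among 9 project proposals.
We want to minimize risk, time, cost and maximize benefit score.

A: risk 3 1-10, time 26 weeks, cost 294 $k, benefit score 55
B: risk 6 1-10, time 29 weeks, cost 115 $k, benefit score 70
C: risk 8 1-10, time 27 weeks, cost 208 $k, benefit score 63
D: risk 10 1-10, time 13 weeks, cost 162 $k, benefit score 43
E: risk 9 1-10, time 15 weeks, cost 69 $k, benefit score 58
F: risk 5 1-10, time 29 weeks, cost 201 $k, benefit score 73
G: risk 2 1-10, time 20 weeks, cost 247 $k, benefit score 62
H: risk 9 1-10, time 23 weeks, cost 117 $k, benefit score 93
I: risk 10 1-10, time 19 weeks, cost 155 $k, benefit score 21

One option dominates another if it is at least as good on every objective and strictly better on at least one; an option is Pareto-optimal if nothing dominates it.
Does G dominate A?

Yes

G vs A: risk 2≤3, time 20≤26, cost 247≤294, benefit score 62≥55 — G is at least as good on every objective with at least one strict improvement.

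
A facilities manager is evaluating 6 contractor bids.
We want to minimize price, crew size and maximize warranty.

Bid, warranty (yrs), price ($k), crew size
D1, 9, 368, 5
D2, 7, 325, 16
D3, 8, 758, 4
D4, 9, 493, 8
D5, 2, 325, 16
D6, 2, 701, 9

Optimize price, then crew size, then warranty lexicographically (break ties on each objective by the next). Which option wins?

First minimize price: best is 325, kept {D2, D5}.
Then minimize crew size: best is 16, kept {D2, D5}.
Then maximize warranty: best is 7, kept {D2}.

D2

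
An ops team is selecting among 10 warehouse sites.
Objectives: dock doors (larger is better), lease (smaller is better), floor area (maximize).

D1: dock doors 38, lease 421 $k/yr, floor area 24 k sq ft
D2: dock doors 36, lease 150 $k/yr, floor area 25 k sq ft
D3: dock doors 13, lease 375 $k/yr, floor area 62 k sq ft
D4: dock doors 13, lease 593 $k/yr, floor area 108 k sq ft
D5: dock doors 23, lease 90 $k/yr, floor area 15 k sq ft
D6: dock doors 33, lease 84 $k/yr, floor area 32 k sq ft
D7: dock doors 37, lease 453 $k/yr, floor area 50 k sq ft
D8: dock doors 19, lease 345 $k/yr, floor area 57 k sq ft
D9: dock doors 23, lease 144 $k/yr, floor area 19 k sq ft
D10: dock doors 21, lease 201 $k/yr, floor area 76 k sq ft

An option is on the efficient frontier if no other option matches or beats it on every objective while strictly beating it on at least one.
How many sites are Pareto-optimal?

D1: not dominated (best dock doors).
D2: not dominated.
D3: dominated by D10 (dock doors 21≥13, lease 201≤375, floor area 76≥62).
D4: not dominated (best floor area).
D5: dominated by D6 (dock doors 33≥23, lease 84≤90, floor area 32≥15).
D6: not dominated (best lease).
D7: not dominated.
D8: dominated by D10 (dock doors 21≥19, lease 201≤345, floor area 76≥57).
D9: dominated by D6 (dock doors 33≥23, lease 84≤144, floor area 32≥19).
D10: not dominated.
Pareto-optimal: D1, D2, D4, D6, D7, D10 → 6.

6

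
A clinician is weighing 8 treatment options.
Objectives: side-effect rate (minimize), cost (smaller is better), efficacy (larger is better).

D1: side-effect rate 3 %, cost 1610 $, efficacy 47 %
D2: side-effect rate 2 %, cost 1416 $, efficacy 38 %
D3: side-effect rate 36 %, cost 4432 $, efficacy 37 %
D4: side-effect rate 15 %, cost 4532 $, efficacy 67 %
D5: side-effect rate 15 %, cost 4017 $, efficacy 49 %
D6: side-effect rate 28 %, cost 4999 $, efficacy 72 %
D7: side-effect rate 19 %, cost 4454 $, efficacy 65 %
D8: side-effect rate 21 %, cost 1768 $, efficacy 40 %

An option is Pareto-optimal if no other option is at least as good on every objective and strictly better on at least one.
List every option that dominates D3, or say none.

D1, D2, D5, D8

D1: side-effect rate 3≤36, cost 1610≤4432, efficacy 47≥37 — dominates D3.
D2: side-effect rate 2≤36, cost 1416≤4432, efficacy 38≥37 — dominates D3.
D5: side-effect rate 15≤36, cost 4017≤4432, efficacy 49≥37 — dominates D3.
D8: side-effect rate 21≤36, cost 1768≤4432, efficacy 40≥37 — dominates D3.
Others (D4, D6, D7) are each worse than D3 on at least one objective.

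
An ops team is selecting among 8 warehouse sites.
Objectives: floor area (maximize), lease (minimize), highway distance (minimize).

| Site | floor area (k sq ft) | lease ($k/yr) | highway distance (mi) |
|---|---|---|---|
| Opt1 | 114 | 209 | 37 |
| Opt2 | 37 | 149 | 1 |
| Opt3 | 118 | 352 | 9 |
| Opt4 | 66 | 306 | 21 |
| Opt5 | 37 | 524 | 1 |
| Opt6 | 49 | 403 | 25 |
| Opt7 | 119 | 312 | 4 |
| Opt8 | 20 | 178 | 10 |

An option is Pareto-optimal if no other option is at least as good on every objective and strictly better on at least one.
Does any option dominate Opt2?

Opt1: worse on lease (209 vs 149).
Opt3: worse on lease (352 vs 149).
Opt4: worse on lease (306 vs 149).
Opt5: worse on lease (524 vs 149).
Opt6: worse on lease (403 vs 149).
Opt7: worse on lease (312 vs 149).
Opt8: worse on floor area (20 vs 37).
No option is at least as good as Opt2 on every objective and strictly better on one.

No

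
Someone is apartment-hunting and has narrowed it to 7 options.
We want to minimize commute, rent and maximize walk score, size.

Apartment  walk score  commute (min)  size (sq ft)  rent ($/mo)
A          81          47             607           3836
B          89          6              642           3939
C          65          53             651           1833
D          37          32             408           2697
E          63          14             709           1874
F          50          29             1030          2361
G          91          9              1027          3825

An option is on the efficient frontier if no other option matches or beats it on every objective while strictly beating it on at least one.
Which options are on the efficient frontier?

A: dominated by G (walk score 91≥81, commute 9≤47, size 1027≥607, rent 3825≤3836).
B: not dominated (best commute).
C: not dominated (best rent).
D: dominated by E (walk score 63≥37, commute 14≤32, size 709≥408, rent 1874≤2697).
E: not dominated.
F: not dominated (best size).
G: not dominated (best walk score).

B, C, E, F, G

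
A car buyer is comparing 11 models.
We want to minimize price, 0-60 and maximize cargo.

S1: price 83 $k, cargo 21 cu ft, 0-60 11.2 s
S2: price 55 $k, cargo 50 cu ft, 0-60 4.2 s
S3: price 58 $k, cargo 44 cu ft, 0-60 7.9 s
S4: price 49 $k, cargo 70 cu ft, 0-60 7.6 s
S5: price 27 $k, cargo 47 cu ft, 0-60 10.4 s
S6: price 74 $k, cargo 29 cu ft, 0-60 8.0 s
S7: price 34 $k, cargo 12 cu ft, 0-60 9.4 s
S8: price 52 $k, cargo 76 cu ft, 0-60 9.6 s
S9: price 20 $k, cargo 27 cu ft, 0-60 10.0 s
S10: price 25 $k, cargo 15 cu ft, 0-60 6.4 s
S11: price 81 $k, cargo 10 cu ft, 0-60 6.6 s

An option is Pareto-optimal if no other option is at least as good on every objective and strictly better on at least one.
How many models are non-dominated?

6

S1: dominated by S2 (price 55≤83, cargo 50≥21, 0-60 4.2≤11.2).
S2: not dominated (best 0-60).
S3: dominated by S2 (price 55≤58, cargo 50≥44, 0-60 4.2≤7.9).
S4: not dominated.
S5: not dominated.
S6: dominated by S2 (price 55≤74, cargo 50≥29, 0-60 4.2≤8.0).
S7: dominated by S10 (price 25≤34, cargo 15≥12, 0-60 6.4≤9.4).
S8: not dominated (best cargo).
S9: not dominated (best price).
S10: not dominated.
S11: dominated by S2 (price 55≤81, cargo 50≥10, 0-60 4.2≤6.6).
Pareto-optimal: S2, S4, S5, S8, S9, S10 → 6.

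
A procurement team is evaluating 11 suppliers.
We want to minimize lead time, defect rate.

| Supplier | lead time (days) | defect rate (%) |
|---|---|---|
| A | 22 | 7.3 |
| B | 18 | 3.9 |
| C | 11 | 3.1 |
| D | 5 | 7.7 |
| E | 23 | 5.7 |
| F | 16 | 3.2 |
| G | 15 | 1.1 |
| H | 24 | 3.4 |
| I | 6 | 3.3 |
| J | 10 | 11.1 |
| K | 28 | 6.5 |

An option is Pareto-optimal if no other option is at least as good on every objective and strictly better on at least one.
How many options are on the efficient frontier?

A: dominated by B (lead time 18≤22, defect rate 3.9≤7.3).
B: dominated by C (lead time 11≤18, defect rate 3.1≤3.9).
C: not dominated.
D: not dominated (best lead time).
E: dominated by B (lead time 18≤23, defect rate 3.9≤5.7).
F: dominated by C (lead time 11≤16, defect rate 3.1≤3.2).
G: not dominated (best defect rate).
H: dominated by C (lead time 11≤24, defect rate 3.1≤3.4).
I: not dominated.
J: dominated by D (lead time 5≤10, defect rate 7.7≤11.1).
K: dominated by B (lead time 18≤28, defect rate 3.9≤6.5).
Pareto-optimal: C, D, G, I → 4.

4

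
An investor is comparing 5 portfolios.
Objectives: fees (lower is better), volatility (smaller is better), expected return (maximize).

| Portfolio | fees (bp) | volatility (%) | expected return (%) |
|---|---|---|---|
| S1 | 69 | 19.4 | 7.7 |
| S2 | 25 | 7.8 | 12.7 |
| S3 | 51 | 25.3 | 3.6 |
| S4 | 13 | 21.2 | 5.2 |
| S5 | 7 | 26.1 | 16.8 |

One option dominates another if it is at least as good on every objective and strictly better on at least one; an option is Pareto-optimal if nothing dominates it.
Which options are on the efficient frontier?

S1: dominated by S2 (fees 25≤69, volatility 7.8≤19.4, expected return 12.7≥7.7).
S2: not dominated (best volatility).
S3: dominated by S2 (fees 25≤51, volatility 7.8≤25.3, expected return 12.7≥3.6).
S4: not dominated.
S5: not dominated (best fees).

S2, S4, S5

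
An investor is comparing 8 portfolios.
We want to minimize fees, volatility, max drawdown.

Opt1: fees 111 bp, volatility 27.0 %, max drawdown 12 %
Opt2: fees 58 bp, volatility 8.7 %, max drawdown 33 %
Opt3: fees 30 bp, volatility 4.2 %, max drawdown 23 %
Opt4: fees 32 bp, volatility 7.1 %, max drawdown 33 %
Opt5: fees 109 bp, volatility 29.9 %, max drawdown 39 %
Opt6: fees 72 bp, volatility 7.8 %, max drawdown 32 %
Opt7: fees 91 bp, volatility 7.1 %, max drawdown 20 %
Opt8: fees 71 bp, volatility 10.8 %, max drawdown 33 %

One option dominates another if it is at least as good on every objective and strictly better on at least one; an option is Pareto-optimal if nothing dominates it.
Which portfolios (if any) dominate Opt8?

Opt2: fees 58≤71, volatility 8.7≤10.8, max drawdown 33≤33 — dominates Opt8.
Opt3: fees 30≤71, volatility 4.2≤10.8, max drawdown 23≤33 — dominates Opt8.
Opt4: fees 32≤71, volatility 7.1≤10.8, max drawdown 33≤33 — dominates Opt8.
Others (Opt1, Opt5, Opt6, Opt7) are each worse than Opt8 on at least one objective.

Opt2, Opt3, Opt4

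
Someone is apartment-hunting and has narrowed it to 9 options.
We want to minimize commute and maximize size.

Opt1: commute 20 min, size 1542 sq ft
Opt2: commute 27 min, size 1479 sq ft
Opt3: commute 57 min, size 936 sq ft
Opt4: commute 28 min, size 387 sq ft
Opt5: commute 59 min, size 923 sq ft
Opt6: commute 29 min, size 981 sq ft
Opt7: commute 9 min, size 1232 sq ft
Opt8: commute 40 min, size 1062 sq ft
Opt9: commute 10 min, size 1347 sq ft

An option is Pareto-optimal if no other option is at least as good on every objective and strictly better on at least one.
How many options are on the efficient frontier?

Opt1: not dominated (best size).
Opt2: dominated by Opt1 (commute 20≤27, size 1542≥1479).
Opt3: dominated by Opt1 (commute 20≤57, size 1542≥936).
Opt4: dominated by Opt1 (commute 20≤28, size 1542≥387).
Opt5: dominated by Opt1 (commute 20≤59, size 1542≥923).
Opt6: dominated by Opt1 (commute 20≤29, size 1542≥981).
Opt7: not dominated (best commute).
Opt8: dominated by Opt1 (commute 20≤40, size 1542≥1062).
Opt9: not dominated.
Pareto-optimal: Opt1, Opt7, Opt9 → 3.

3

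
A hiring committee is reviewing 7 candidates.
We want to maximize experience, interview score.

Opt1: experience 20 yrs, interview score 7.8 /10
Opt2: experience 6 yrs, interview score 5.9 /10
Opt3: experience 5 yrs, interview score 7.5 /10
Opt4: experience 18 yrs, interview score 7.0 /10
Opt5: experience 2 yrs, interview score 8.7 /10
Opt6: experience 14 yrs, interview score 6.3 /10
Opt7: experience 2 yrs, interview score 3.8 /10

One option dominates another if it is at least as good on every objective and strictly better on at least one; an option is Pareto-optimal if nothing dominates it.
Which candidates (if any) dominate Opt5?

Opt1: worse on interview score (7.8 vs 8.7).
Opt2: worse on interview score (5.9 vs 8.7).
Opt3: worse on interview score (7.5 vs 8.7).
Opt4: worse on interview score (7.0 vs 8.7).
Opt6: worse on interview score (6.3 vs 8.7).
Opt7: worse on interview score (3.8 vs 8.7).
No option dominates Opt5.

none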